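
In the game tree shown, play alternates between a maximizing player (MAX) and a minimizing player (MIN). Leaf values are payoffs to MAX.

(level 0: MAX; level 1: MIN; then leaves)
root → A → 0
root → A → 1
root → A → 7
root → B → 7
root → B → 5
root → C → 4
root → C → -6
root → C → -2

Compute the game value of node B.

5

B (MIN): min(7, 5) = 5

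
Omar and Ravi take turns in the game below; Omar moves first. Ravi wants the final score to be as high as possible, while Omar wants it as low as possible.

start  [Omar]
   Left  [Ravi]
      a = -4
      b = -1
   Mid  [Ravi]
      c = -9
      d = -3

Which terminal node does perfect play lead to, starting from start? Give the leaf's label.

d

Left (Ravi): max(-4, -1) = -1
Mid (Ravi): max(-9, -3) = -3
start (Omar): min(-1, -3) = -3
At start, Omar picks Mid (lowest: -3).
At Mid, Ravi picks d (highest: -3).
Terminal value -3.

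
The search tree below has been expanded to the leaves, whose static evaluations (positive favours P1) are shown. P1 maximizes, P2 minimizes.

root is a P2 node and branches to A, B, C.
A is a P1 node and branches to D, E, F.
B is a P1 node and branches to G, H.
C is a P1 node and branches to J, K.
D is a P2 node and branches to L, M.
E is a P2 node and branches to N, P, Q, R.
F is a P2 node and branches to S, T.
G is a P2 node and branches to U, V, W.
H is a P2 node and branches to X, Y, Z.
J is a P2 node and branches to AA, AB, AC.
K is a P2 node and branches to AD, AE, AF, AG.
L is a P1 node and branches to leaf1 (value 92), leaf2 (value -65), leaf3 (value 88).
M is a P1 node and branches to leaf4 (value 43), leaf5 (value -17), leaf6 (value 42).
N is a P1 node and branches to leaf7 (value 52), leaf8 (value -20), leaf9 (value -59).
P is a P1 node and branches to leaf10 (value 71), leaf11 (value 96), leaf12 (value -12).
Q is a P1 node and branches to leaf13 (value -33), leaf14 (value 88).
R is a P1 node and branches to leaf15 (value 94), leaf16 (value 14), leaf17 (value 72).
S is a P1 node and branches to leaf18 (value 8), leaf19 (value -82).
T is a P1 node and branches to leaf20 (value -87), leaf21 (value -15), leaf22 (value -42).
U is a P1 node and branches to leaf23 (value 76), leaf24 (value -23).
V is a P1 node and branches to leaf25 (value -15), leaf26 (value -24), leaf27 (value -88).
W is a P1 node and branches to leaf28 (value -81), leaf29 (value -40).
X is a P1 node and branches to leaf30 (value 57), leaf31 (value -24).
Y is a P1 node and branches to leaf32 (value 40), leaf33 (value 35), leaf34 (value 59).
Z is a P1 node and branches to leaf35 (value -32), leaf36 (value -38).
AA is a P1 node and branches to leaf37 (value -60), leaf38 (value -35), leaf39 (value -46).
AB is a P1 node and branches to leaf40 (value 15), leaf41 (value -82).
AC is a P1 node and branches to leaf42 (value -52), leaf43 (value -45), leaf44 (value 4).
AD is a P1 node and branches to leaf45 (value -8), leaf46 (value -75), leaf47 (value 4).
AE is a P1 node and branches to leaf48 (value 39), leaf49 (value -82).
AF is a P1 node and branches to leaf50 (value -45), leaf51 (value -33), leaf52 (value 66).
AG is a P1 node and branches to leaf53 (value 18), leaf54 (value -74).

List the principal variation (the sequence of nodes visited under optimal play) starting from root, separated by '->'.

L (P1): max(92, -65, 88) = 92
M (P1): max(43, -17, 42) = 43
D (P2): min(92, 43) = 43
N (P1): max(52, -20, -59) = 52
P (P1): max(71, 96, -12) = 96
Q (P1): max(-33, 88) = 88
R (P1): max(94, 14, 72) = 94
E (P2): min(52, 96, 88, 94) = 52
S (P1): max(8, -82) = 8
T (P1): max(-87, -15, -42) = -15
F (P2): min(8, -15) = -15
A (P1): max(43, 52, -15) = 52
U (P1): max(76, -23) = 76
V (P1): max(-15, -24, -88) = -15
W (P1): max(-81, -40) = -40
G (P2): min(76, -15, -40) = -40
X (P1): max(57, -24) = 57
Y (P1): max(40, 35, 59) = 59
Z (P1): max(-32, -38) = -32
H (P2): min(57, 59, -32) = -32
B (P1): max(-40, -32) = -32
AA (P1): max(-60, -35, -46) = -35
AB (P1): max(15, -82) = 15
AC (P1): max(-52, -45, 4) = 4
J (P2): min(-35, 15, 4) = -35
AD (P1): max(-8, -75, 4) = 4
AE (P1): max(39, -82) = 39
AF (P1): max(-45, -33, 66) = 66
AG (P1): max(18, -74) = 18
K (P2): min(4, 39, 66, 18) = 4
C (P1): max(-35, 4) = 4
root (P2): min(52, -32, 4) = -32
At root, P2 picks B (lowest: -32).
At B, P1 picks H (highest: -32).
At H, P2 picks Z (lowest: -32).
At Z, P1 picks leaf35 (highest: -32).
Terminal value -32.

root -> B -> H -> Z -> leaf35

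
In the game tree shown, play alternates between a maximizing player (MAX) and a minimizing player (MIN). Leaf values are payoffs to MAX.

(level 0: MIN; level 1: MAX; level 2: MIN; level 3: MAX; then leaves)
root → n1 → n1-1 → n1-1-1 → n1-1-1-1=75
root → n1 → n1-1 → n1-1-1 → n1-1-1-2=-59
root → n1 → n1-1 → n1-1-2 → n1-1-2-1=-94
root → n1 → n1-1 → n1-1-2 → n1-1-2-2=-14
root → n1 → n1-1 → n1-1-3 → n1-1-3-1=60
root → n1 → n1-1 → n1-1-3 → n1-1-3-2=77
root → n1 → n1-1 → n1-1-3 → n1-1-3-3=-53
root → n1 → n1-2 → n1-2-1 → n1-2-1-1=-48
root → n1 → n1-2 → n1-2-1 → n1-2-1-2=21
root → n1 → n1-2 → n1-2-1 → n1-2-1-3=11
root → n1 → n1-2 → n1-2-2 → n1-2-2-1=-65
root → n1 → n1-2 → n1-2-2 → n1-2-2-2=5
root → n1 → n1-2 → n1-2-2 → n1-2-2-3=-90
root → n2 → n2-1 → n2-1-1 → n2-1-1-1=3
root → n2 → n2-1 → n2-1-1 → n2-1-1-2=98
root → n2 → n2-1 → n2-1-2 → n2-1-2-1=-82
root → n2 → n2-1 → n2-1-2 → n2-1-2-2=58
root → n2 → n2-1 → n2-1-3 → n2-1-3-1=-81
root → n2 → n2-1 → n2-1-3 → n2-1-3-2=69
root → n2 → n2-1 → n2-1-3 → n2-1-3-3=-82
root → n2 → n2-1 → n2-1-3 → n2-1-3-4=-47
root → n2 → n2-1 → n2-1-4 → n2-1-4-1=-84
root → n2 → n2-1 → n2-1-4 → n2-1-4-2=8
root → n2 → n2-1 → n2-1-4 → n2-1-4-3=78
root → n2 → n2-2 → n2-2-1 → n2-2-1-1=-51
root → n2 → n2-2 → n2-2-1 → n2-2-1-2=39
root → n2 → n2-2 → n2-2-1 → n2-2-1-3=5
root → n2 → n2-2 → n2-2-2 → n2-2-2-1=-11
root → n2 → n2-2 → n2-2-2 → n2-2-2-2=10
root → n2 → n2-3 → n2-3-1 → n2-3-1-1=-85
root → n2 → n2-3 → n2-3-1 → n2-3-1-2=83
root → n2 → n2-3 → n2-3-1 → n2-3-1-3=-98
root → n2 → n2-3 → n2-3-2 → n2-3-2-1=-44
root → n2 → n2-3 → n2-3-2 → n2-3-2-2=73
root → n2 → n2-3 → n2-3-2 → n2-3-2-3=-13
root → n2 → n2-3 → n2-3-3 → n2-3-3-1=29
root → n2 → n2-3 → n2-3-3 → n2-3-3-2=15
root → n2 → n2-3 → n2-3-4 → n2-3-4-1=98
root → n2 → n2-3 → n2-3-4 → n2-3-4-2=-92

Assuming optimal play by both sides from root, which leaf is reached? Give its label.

n1-1-1 (MAX): max(75, -59) = 75
n1-1-2 (MAX): max(-94, -14) = -14
n1-1-3 (MAX): max(60, 77, -53) = 77
n1-1 (MIN): min(75, -14, 77) = -14
n1-2-1 (MAX): max(-48, 21, 11) = 21
n1-2-2 (MAX): max(-65, 5, -90) = 5
n1-2 (MIN): min(21, 5) = 5
n1 (MAX): max(-14, 5) = 5
n2-1-1 (MAX): max(3, 98) = 98
n2-1-2 (MAX): max(-82, 58) = 58
n2-1-3 (MAX): max(-81, 69, -82, -47) = 69
n2-1-4 (MAX): max(-84, 8, 78) = 78
n2-1 (MIN): min(98, 58, 69, 78) = 58
n2-2-1 (MAX): max(-51, 39, 5) = 39
n2-2-2 (MAX): max(-11, 10) = 10
n2-2 (MIN): min(39, 10) = 10
n2-3-1 (MAX): max(-85, 83, -98) = 83
n2-3-2 (MAX): max(-44, 73, -13) = 73
n2-3-3 (MAX): max(29, 15) = 29
n2-3-4 (MAX): max(98, -92) = 98
n2-3 (MIN): min(83, 73, 29, 98) = 29
n2 (MAX): max(58, 10, 29) = 58
root (MIN): min(5, 58) = 5
At root, MIN picks n1 (lowest: 5).
At n1, MAX picks n1-2 (highest: 5).
At n1-2, MIN picks n1-2-2 (lowest: 5).
At n1-2-2, MAX picks n1-2-2-2 (highest: 5).
Terminal value 5.

n1-2-2-2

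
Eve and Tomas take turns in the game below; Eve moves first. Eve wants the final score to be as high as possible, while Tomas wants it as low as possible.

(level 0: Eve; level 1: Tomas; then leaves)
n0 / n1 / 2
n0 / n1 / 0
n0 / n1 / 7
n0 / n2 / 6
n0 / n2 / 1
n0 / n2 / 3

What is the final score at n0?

n1 (Tomas): min(2, 0, 7) = 0
n2 (Tomas): min(6, 1, 3) = 1
n0 (Eve): max(0, 1) = 1

1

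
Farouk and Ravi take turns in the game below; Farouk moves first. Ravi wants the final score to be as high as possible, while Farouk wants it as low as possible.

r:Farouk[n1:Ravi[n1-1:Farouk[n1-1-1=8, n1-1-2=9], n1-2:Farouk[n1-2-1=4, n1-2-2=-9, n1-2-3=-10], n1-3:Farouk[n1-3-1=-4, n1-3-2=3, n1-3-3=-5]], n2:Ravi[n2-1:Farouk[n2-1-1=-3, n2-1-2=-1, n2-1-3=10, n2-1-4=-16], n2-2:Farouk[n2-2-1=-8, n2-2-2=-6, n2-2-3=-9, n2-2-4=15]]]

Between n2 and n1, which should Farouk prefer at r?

n2

n2-1 (Farouk): min(-3, -1, 10, -16) = -16
n2-2 (Farouk): min(-8, -6, -9, 15) = -9
n2 (Ravi): max(-16, -9) = -9
n1-1 (Farouk): min(8, 9) = 8
n1-2 (Farouk): min(4, -9, -10) = -10
n1-3 (Farouk): min(-4, 3, -5) = -5
n1 (Ravi): max(8, -10, -5) = 8
Farouk prefers the lower value; n2=-9, n1=8. n2 is better since -9 < 8.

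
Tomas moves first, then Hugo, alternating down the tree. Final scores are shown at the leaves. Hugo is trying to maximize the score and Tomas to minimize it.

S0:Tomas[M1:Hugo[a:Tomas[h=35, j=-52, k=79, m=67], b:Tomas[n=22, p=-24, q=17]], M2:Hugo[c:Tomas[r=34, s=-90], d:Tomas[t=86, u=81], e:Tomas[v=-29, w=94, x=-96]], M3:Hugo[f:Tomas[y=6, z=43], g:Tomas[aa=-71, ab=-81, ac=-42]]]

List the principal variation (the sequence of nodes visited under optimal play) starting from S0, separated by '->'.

a (Tomas): min(35, -52, 79, 67) = -52
b (Tomas): min(22, -24, 17) = -24
M1 (Hugo): max(-52, -24) = -24
c (Tomas): min(34, -90) = -90
d (Tomas): min(86, 81) = 81
e (Tomas): min(-29, 94, -96) = -96
M2 (Hugo): max(-90, 81, -96) = 81
f (Tomas): min(6, 43) = 6
g (Tomas): min(-71, -81, -42) = -81
M3 (Hugo): max(6, -81) = 6
S0 (Tomas): min(-24, 81, 6) = -24
At S0, Tomas picks M1 (lowest: -24).
At M1, Hugo picks b (highest: -24).
At b, Tomas picks p (lowest: -24).
Terminal value -24.

S0 -> M1 -> b -> p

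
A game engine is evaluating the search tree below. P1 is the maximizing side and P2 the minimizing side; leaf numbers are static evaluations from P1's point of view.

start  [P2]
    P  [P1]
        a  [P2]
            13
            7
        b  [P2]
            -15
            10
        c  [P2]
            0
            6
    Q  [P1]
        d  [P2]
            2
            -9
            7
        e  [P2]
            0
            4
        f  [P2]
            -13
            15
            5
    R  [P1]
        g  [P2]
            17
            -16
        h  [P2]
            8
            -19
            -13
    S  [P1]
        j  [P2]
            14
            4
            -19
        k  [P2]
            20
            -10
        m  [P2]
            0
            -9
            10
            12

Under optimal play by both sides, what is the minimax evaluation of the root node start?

-16

a (P2): min(13, 7) = 7
b (P2): min(-15, 10) = -15
c (P2): min(0, 6) = 0
P (P1): max(7, -15, 0) = 7
d (P2): min(2, -9, 7) = -9
e (P2): min(0, 4) = 0
f (P2): min(-13, 15, 5) = -13
Q (P1): max(-9, 0, -13) = 0
g (P2): min(17, -16) = -16
h (P2): min(8, -19, -13) = -19
R (P1): max(-16, -19) = -16
j (P2): min(14, 4, -19) = -19
k (P2): min(20, -10) = -10
m (P2): min(0, -9, 10, 12) = -9
S (P1): max(-19, -10, -9) = -9
start (P2): min(7, 0, -16, -9) = -16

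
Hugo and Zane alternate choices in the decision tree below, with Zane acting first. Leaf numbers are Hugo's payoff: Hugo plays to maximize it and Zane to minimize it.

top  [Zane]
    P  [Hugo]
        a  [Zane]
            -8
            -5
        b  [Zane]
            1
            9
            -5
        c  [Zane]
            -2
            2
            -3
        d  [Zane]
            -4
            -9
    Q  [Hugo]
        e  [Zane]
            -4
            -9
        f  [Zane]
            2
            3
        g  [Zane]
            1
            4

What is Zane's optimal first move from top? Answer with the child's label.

P

a (Zane): min(-8, -5) = -8
b (Zane): min(1, 9, -5) = -5
c (Zane): min(-2, 2, -3) = -3
d (Zane): min(-4, -9) = -9
P (Hugo): max(-8, -5, -3, -9) = -3
e (Zane): min(-4, -9) = -9
f (Zane): min(2, 3) = 2
g (Zane): min(1, 4) = 1
Q (Hugo): max(-9, 2, 1) = 2
top (Zane): min(-3, 2) = -3
Zane at top wants the lowest of {P=-3, Q=2}, so chooses P.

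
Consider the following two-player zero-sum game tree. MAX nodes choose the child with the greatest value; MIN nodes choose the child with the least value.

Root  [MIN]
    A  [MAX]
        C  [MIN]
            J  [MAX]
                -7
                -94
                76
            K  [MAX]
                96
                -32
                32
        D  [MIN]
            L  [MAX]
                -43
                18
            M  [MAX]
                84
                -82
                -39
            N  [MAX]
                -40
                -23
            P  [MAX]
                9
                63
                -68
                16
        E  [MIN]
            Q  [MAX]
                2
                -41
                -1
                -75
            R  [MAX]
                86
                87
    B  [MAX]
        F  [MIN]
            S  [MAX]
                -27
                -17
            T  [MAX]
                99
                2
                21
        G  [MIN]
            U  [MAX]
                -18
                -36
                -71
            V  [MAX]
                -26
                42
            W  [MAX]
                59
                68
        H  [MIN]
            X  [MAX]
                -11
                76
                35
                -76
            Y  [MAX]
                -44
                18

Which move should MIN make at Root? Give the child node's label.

B

J (MAX): max(-7, -94, 76) = 76
K (MAX): max(96, -32, 32) = 96
C (MIN): min(76, 96) = 76
L (MAX): max(-43, 18) = 18
M (MAX): max(84, -82, -39) = 84
N (MAX): max(-40, -23) = -23
P (MAX): max(9, 63, -68, 16) = 63
D (MIN): min(18, 84, -23, 63) = -23
Q (MAX): max(2, -41, -1, -75) = 2
R (MAX): max(86, 87) = 87
E (MIN): min(2, 87) = 2
A (MAX): max(76, -23, 2) = 76
S (MAX): max(-27, -17) = -17
T (MAX): max(99, 2, 21) = 99
F (MIN): min(-17, 99) = -17
U (MAX): max(-18, -36, -71) = -18
V (MAX): max(-26, 42) = 42
W (MAX): max(59, 68) = 68
G (MIN): min(-18, 42, 68) = -18
X (MAX): max(-11, 76, 35, -76) = 76
Y (MAX): max(-44, 18) = 18
H (MIN): min(76, 18) = 18
B (MAX): max(-17, -18, 18) = 18
Root (MIN): min(76, 18) = 18
MIN at Root wants the lowest of {A=76, B=18}, so chooses B.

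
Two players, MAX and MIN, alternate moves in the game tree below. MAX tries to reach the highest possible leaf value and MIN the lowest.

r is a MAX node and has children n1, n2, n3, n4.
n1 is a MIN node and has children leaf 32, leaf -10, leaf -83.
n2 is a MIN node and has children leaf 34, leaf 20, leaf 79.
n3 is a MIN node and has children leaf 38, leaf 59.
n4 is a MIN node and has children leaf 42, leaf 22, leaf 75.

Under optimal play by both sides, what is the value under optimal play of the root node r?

n1 (MIN): min(32, -10, -83) = -83
n2 (MIN): min(34, 20, 79) = 20
n3 (MIN): min(38, 59) = 38
n4 (MIN): min(42, 22, 75) = 22
r (MAX): max(-83, 20, 38, 22) = 38

38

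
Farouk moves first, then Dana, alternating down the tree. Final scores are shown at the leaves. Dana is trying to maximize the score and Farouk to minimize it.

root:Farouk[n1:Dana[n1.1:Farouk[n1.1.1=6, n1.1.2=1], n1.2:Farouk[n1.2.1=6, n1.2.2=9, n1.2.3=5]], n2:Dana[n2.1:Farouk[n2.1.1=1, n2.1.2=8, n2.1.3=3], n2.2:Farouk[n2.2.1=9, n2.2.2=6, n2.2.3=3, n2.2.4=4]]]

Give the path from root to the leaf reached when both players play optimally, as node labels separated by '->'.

root -> n2 -> n2.2 -> n2.2.3

n1.1 (Farouk): min(6, 1) = 1
n1.2 (Farouk): min(6, 9, 5) = 5
n1 (Dana): max(1, 5) = 5
n2.1 (Farouk): min(1, 8, 3) = 1
n2.2 (Farouk): min(9, 6, 3, 4) = 3
n2 (Dana): max(1, 3) = 3
root (Farouk): min(5, 3) = 3
At root, Farouk picks n2 (lowest: 3).
At n2, Dana picks n2.2 (highest: 3).
At n2.2, Farouk picks n2.2.3 (lowest: 3).
Terminal value 3.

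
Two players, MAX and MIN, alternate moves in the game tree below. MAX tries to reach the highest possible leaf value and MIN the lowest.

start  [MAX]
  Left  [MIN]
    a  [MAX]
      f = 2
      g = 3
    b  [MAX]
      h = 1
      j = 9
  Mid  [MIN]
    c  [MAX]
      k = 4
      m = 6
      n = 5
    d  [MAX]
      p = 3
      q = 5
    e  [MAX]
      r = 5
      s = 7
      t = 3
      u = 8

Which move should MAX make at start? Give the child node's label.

Mid

a (MAX): max(2, 3) = 3
b (MAX): max(1, 9) = 9
Left (MIN): min(3, 9) = 3
c (MAX): max(4, 6, 5) = 6
d (MAX): max(3, 5) = 5
e (MAX): max(5, 7, 3, 8) = 8
Mid (MIN): min(6, 5, 8) = 5
start (MAX): max(3, 5) = 5
MAX at start wants the highest of {Left=3, Mid=5}, so chooses Mid.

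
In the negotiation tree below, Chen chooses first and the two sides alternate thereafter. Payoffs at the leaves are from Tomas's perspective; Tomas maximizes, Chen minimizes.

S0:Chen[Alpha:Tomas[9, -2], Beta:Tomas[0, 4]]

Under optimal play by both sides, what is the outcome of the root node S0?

4

Alpha (Tomas): max(9, -2) = 9
Beta (Tomas): max(0, 4) = 4
S0 (Chen): min(9, 4) = 4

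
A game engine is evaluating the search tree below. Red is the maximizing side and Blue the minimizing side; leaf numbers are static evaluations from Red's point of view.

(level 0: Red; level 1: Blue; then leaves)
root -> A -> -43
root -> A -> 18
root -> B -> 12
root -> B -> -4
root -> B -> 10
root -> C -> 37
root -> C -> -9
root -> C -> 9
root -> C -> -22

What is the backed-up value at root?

-4

A (Blue): min(-43, 18) = -43
B (Blue): min(12, -4, 10) = -4
C (Blue): min(37, -9, 9, -22) = -22
root (Red): max(-43, -4, -22) = -4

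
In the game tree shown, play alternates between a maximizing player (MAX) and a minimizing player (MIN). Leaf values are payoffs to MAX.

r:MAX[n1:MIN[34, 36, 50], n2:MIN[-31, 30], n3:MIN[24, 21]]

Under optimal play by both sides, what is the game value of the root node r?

n1 (MIN): min(34, 36, 50) = 34
n2 (MIN): min(-31, 30) = -31
n3 (MIN): min(24, 21) = 21
r (MAX): max(34, -31, 21) = 34

34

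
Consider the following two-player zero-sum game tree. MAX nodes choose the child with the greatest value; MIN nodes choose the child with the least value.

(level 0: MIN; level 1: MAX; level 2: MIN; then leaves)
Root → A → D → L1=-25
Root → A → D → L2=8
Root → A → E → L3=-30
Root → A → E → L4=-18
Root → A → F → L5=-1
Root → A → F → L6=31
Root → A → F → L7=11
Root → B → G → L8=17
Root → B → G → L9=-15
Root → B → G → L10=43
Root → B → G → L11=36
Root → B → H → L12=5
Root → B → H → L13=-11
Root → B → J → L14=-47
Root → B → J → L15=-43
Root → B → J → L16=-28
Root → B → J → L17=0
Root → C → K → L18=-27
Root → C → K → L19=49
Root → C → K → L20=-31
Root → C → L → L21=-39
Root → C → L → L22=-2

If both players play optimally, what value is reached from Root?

D (MIN): min(-25, 8) = -25
E (MIN): min(-30, -18) = -30
F (MIN): min(-1, 31, 11) = -1
A (MAX): max(-25, -30, -1) = -1
G (MIN): min(17, -15, 43, 36) = -15
H (MIN): min(5, -11) = -11
J (MIN): min(-47, -43, -28, 0) = -47
B (MAX): max(-15, -11, -47) = -11
K (MIN): min(-27, 49, -31) = -31
L (MIN): min(-39, -2) = -39
C (MAX): max(-31, -39) = -31
Root (MIN): min(-1, -11, -31) = -31

-31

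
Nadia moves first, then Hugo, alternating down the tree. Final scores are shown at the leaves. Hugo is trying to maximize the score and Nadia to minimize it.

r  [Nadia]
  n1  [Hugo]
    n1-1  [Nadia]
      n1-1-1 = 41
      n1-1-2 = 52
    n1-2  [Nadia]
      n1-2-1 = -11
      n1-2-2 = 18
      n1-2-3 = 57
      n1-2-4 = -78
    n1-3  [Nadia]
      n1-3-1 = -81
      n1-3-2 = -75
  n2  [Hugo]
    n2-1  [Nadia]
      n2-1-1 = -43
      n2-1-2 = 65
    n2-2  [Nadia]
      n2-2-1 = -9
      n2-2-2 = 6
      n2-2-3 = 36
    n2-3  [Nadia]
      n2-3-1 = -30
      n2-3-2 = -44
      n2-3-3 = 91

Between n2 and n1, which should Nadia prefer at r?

n2-1 (Nadia): min(-43, 65) = -43
n2-2 (Nadia): min(-9, 6, 36) = -9
n2-3 (Nadia): min(-30, -44, 91) = -44
n2 (Hugo): max(-43, -9, -44) = -9
n1-1 (Nadia): min(41, 52) = 41
n1-2 (Nadia): min(-11, 18, 57, -78) = -78
n1-3 (Nadia): min(-81, -75) = -81
n1 (Hugo): max(41, -78, -81) = 41
Nadia prefers the lower value; n2=-9, n1=41. n2 is better since -9 < 41.

n2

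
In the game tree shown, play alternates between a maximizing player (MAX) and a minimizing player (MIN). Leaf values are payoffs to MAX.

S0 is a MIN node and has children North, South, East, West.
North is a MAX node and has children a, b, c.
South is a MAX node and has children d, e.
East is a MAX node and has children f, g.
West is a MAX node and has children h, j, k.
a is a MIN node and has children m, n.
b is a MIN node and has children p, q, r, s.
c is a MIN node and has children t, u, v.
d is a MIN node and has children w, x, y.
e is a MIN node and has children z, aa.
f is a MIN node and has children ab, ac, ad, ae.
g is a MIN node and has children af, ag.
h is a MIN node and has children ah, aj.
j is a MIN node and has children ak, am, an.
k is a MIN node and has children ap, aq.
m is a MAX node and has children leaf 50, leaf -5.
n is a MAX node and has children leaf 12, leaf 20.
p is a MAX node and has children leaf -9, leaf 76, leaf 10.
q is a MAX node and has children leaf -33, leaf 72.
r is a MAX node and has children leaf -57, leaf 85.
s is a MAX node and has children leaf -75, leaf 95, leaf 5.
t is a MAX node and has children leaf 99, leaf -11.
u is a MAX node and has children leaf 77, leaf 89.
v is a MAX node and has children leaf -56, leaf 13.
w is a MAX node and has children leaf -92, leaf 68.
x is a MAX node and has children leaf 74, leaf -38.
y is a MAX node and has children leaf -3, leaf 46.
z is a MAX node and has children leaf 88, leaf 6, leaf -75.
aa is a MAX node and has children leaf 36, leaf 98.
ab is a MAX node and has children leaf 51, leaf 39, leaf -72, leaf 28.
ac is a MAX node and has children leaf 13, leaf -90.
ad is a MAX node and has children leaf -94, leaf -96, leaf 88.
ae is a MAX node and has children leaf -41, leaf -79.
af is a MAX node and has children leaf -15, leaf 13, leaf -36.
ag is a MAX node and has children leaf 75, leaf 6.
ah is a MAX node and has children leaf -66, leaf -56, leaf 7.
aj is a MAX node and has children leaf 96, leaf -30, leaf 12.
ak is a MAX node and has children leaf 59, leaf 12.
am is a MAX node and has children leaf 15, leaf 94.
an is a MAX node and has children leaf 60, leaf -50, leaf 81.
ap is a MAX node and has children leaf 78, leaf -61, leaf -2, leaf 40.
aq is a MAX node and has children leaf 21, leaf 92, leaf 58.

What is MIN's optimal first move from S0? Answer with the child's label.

East

m (MAX): max(50, -5) = 50
n (MAX): max(12, 20) = 20
a (MIN): min(50, 20) = 20
p (MAX): max(-9, 76, 10) = 76
q (MAX): max(-33, 72) = 72
r (MAX): max(-57, 85) = 85
s (MAX): max(-75, 95, 5) = 95
b (MIN): min(76, 72, 85, 95) = 72
t (MAX): max(99, -11) = 99
u (MAX): max(77, 89) = 89
v (MAX): max(-56, 13) = 13
c (MIN): min(99, 89, 13) = 13
North (MAX): max(20, 72, 13) = 72
w (MAX): max(-92, 68) = 68
x (MAX): max(74, -38) = 74
y (MAX): max(-3, 46) = 46
d (MIN): min(68, 74, 46) = 46
z (MAX): max(88, 6, -75) = 88
aa (MAX): max(36, 98) = 98
e (MIN): min(88, 98) = 88
South (MAX): max(46, 88) = 88
ab (MAX): max(51, 39, -72, 28) = 51
ac (MAX): max(13, -90) = 13
ad (MAX): max(-94, -96, 88) = 88
ae (MAX): max(-41, -79) = -41
f (MIN): min(51, 13, 88, -41) = -41
af (MAX): max(-15, 13, -36) = 13
ag (MAX): max(75, 6) = 75
g (MIN): min(13, 75) = 13
East (MAX): max(-41, 13) = 13
ah (MAX): max(-66, -56, 7) = 7
aj (MAX): max(96, -30, 12) = 96
h (MIN): min(7, 96) = 7
ak (MAX): max(59, 12) = 59
am (MAX): max(15, 94) = 94
an (MAX): max(60, -50, 81) = 81
j (MIN): min(59, 94, 81) = 59
ap (MAX): max(78, -61, -2, 40) = 78
aq (MAX): max(21, 92, 58) = 92
k (MIN): min(78, 92) = 78
West (MAX): max(7, 59, 78) = 78
S0 (MIN): min(72, 88, 13, 78) = 13
MIN at S0 wants the lowest of {North=72, South=88, East=13, West=78}, so chooses East.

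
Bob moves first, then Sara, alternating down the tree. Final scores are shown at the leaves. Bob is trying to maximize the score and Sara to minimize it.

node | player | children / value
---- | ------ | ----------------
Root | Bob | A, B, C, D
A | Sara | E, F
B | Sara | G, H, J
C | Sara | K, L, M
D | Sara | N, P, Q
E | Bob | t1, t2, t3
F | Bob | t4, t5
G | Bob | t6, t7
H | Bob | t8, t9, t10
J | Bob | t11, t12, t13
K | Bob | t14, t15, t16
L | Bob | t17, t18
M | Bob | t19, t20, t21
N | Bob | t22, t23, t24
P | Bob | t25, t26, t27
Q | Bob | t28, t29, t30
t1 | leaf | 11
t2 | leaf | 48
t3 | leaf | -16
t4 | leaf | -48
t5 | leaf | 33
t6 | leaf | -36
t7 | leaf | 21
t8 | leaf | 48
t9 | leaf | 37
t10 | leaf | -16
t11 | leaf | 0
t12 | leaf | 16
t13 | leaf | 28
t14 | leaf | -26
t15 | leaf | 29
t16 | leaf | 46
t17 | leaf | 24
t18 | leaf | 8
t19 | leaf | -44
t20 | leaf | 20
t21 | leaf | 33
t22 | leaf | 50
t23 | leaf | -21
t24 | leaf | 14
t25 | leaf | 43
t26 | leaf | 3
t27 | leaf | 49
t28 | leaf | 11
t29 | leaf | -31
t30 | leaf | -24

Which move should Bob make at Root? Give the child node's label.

E (Bob): max(11, 48, -16) = 48
F (Bob): max(-48, 33) = 33
A (Sara): min(48, 33) = 33
G (Bob): max(-36, 21) = 21
H (Bob): max(48, 37, -16) = 48
J (Bob): max(0, 16, 28) = 28
B (Sara): min(21, 48, 28) = 21
K (Bob): max(-26, 29, 46) = 46
L (Bob): max(24, 8) = 24
M (Bob): max(-44, 20, 33) = 33
C (Sara): min(46, 24, 33) = 24
N (Bob): max(50, -21, 14) = 50
P (Bob): max(43, 3, 49) = 49
Q (Bob): max(11, -31, -24) = 11
D (Sara): min(50, 49, 11) = 11
Root (Bob): max(33, 21, 24, 11) = 33
Bob at Root wants the highest of {A=33, B=21, C=24, D=11}, so chooses A.

A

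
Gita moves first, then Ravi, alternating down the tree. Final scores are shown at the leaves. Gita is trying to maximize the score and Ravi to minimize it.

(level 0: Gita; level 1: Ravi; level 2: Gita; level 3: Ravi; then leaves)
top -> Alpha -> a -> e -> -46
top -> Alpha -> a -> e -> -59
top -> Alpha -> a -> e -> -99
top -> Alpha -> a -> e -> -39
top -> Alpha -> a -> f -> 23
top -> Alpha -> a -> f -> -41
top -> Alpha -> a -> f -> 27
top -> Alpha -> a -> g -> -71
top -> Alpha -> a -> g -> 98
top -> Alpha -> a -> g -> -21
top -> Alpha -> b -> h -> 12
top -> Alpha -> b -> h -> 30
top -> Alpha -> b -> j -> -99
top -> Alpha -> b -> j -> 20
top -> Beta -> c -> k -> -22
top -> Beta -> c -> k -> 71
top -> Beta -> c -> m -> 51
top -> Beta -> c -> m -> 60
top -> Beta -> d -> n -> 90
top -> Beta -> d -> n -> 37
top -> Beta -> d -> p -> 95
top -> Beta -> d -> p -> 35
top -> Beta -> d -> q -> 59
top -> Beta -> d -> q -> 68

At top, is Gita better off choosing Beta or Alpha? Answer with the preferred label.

k (Ravi): min(-22, 71) = -22
m (Ravi): min(51, 60) = 51
c (Gita): max(-22, 51) = 51
n (Ravi): min(90, 37) = 37
p (Ravi): min(95, 35) = 35
q (Ravi): min(59, 68) = 59
d (Gita): max(37, 35, 59) = 59
Beta (Ravi): min(51, 59) = 51
e (Ravi): min(-46, -59, -99, -39) = -99
f (Ravi): min(23, -41, 27) = -41
g (Ravi): min(-71, 98, -21) = -71
a (Gita): max(-99, -41, -71) = -41
h (Ravi): min(12, 30) = 12
j (Ravi): min(-99, 20) = -99
b (Gita): max(12, -99) = 12
Alpha (Ravi): min(-41, 12) = -41
Gita prefers the higher value; Beta=51, Alpha=-41. Beta is better since 51 > -41.

Beta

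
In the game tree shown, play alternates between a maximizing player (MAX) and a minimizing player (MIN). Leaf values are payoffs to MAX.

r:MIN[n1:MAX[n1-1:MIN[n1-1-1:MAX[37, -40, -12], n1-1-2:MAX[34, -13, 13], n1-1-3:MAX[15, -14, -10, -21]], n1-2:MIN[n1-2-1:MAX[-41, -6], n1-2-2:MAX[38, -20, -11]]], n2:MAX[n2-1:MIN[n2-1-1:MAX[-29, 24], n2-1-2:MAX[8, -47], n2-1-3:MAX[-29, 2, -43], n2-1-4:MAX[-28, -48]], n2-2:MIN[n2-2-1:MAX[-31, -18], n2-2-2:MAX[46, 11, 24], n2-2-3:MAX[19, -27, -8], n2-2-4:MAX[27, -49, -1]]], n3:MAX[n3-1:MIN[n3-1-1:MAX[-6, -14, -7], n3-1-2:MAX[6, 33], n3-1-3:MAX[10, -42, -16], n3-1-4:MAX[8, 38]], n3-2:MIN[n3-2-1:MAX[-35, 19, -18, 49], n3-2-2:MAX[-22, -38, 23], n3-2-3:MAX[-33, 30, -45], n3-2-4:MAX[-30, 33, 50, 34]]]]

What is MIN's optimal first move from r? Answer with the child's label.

n1-1-1 (MAX): max(37, -40, -12) = 37
n1-1-2 (MAX): max(34, -13, 13) = 34
n1-1-3 (MAX): max(15, -14, -10, -21) = 15
n1-1 (MIN): min(37, 34, 15) = 15
n1-2-1 (MAX): max(-41, -6) = -6
n1-2-2 (MAX): max(38, -20, -11) = 38
n1-2 (MIN): min(-6, 38) = -6
n1 (MAX): max(15, -6) = 15
n2-1-1 (MAX): max(-29, 24) = 24
n2-1-2 (MAX): max(8, -47) = 8
n2-1-3 (MAX): max(-29, 2, -43) = 2
n2-1-4 (MAX): max(-28, -48) = -28
n2-1 (MIN): min(24, 8, 2, -28) = -28
n2-2-1 (MAX): max(-31, -18) = -18
n2-2-2 (MAX): max(46, 11, 24) = 46
n2-2-3 (MAX): max(19, -27, -8) = 19
n2-2-4 (MAX): max(27, -49, -1) = 27
n2-2 (MIN): min(-18, 46, 19, 27) = -18
n2 (MAX): max(-28, -18) = -18
n3-1-1 (MAX): max(-6, -14, -7) = -6
n3-1-2 (MAX): max(6, 33) = 33
n3-1-3 (MAX): max(10, -42, -16) = 10
n3-1-4 (MAX): max(8, 38) = 38
n3-1 (MIN): min(-6, 33, 10, 38) = -6
n3-2-1 (MAX): max(-35, 19, -18, 49) = 49
n3-2-2 (MAX): max(-22, -38, 23) = 23
n3-2-3 (MAX): max(-33, 30, -45) = 30
n3-2-4 (MAX): max(-30, 33, 50, 34) = 50
n3-2 (MIN): min(49, 23, 30, 50) = 23
n3 (MAX): max(-6, 23) = 23
r (MIN): min(15, -18, 23) = -18
MIN at r wants the lowest of {n1=15, n2=-18, n3=23}, so chooses n2.

n2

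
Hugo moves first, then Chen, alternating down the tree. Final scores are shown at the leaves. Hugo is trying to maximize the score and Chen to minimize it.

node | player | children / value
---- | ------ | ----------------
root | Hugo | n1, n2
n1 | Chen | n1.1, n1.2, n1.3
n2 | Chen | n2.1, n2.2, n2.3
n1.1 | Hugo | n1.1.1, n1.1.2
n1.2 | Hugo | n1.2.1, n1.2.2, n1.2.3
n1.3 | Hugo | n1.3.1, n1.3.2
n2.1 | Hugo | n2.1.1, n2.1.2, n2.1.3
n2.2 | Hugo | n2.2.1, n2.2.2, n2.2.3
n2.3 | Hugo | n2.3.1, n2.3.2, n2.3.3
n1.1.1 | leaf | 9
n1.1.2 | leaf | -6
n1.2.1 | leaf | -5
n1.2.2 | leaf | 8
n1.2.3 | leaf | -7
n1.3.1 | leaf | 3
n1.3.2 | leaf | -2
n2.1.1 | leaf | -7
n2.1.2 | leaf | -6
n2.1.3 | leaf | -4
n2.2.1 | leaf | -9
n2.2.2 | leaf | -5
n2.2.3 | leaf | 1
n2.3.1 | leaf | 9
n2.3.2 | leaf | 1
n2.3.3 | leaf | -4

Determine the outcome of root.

3

n1.1 (Hugo): max(9, -6) = 9
n1.2 (Hugo): max(-5, 8, -7) = 8
n1.3 (Hugo): max(3, -2) = 3
n1 (Chen): min(9, 8, 3) = 3
n2.1 (Hugo): max(-7, -6, -4) = -4
n2.2 (Hugo): max(-9, -5, 1) = 1
n2.3 (Hugo): max(9, 1, -4) = 9
n2 (Chen): min(-4, 1, 9) = -4
root (Hugo): max(3, -4) = 3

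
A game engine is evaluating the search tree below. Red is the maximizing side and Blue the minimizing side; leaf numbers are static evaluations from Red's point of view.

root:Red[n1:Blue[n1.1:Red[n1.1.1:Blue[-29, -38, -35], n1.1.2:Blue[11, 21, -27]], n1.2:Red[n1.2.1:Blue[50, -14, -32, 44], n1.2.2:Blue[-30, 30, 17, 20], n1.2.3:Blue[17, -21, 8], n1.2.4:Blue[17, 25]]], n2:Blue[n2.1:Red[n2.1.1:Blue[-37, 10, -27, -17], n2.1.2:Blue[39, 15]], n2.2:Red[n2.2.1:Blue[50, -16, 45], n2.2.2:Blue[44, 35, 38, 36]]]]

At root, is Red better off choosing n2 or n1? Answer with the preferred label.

n2.1.1 (Blue): min(-37, 10, -27, -17) = -37
n2.1.2 (Blue): min(39, 15) = 15
n2.1 (Red): max(-37, 15) = 15
n2.2.1 (Blue): min(50, -16, 45) = -16
n2.2.2 (Blue): min(44, 35, 38, 36) = 35
n2.2 (Red): max(-16, 35) = 35
n2 (Blue): min(15, 35) = 15
n1.1.1 (Blue): min(-29, -38, -35) = -38
n1.1.2 (Blue): min(11, 21, -27) = -27
n1.1 (Red): max(-38, -27) = -27
n1.2.1 (Blue): min(50, -14, -32, 44) = -32
n1.2.2 (Blue): min(-30, 30, 17, 20) = -30
n1.2.3 (Blue): min(17, -21, 8) = -21
n1.2.4 (Blue): min(17, 25) = 17
n1.2 (Red): max(-32, -30, -21, 17) = 17
n1 (Blue): min(-27, 17) = -27
Red prefers the higher value; n2=15, n1=-27. n2 is better since 15 > -27.

n2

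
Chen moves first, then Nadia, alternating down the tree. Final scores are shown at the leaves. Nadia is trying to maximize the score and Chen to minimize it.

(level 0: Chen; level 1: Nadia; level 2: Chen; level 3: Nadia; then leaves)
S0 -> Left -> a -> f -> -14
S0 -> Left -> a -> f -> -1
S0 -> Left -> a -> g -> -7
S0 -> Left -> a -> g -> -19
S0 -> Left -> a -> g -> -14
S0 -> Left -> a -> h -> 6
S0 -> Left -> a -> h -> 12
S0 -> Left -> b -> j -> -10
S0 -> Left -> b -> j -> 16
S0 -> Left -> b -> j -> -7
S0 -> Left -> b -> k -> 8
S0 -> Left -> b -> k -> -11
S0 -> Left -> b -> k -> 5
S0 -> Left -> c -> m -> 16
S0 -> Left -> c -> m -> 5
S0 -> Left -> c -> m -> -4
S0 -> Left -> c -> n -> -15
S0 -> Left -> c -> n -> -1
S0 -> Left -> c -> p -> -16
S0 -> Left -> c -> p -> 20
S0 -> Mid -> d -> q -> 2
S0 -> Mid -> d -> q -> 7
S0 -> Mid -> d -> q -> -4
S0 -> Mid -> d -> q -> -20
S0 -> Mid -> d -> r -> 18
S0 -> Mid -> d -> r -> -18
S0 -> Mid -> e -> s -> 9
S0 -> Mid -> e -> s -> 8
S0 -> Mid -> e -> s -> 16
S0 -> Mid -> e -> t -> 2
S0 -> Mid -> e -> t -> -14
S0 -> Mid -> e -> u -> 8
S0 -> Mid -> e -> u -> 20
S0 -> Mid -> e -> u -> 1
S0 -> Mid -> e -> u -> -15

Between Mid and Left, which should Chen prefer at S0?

q (Nadia): max(2, 7, -4, -20) = 7
r (Nadia): max(18, -18) = 18
d (Chen): min(7, 18) = 7
s (Nadia): max(9, 8, 16) = 16
t (Nadia): max(2, -14) = 2
u (Nadia): max(8, 20, 1, -15) = 20
e (Chen): min(16, 2, 20) = 2
Mid (Nadia): max(7, 2) = 7
f (Nadia): max(-14, -1) = -1
g (Nadia): max(-7, -19, -14) = -7
h (Nadia): max(6, 12) = 12
a (Chen): min(-1, -7, 12) = -7
j (Nadia): max(-10, 16, -7) = 16
k (Nadia): max(8, -11, 5) = 8
b (Chen): min(16, 8) = 8
m (Nadia): max(16, 5, -4) = 16
n (Nadia): max(-15, -1) = -1
p (Nadia): max(-16, 20) = 20
c (Chen): min(16, -1, 20) = -1
Left (Nadia): max(-7, 8, -1) = 8
Chen prefers the lower value; Mid=7, Left=8. Mid is better since 7 < 8.

Mid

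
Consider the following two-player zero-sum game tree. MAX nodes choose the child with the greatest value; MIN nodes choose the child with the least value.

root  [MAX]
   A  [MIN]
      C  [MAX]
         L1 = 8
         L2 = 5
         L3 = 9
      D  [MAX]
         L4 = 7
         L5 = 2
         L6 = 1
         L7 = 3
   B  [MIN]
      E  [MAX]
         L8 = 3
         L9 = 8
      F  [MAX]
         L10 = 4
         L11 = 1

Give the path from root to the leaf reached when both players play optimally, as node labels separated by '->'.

C (MAX): max(8, 5, 9) = 9
D (MAX): max(7, 2, 1, 3) = 7
A (MIN): min(9, 7) = 7
E (MAX): max(3, 8) = 8
F (MAX): max(4, 1) = 4
B (MIN): min(8, 4) = 4
root (MAX): max(7, 4) = 7
At root, MAX picks A (highest: 7).
At A, MIN picks D (lowest: 7).
At D, MAX picks L4 (highest: 7).
Terminal value 7.

root -> A -> D -> L4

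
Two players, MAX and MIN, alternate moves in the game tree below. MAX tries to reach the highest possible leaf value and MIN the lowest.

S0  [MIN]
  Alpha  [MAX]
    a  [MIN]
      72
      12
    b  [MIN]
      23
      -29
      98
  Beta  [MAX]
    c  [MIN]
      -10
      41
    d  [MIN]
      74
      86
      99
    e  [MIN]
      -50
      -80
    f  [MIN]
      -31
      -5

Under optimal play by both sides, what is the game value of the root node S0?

12

a (MIN): min(72, 12) = 12
b (MIN): min(23, -29, 98) = -29
Alpha (MAX): max(12, -29) = 12
c (MIN): min(-10, 41) = -10
d (MIN): min(74, 86, 99) = 74
e (MIN): min(-50, -80) = -80
f (MIN): min(-31, -5) = -31
Beta (MAX): max(-10, 74, -80, -31) = 74
S0 (MIN): min(12, 74) = 12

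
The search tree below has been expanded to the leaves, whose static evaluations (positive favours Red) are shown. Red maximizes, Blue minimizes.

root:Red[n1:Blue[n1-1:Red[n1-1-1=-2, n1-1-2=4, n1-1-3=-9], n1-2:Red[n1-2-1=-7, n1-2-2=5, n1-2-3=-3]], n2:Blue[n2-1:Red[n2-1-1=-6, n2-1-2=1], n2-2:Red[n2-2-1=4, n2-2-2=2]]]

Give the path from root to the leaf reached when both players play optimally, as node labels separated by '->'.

n1-1 (Red): max(-2, 4, -9) = 4
n1-2 (Red): max(-7, 5, -3) = 5
n1 (Blue): min(4, 5) = 4
n2-1 (Red): max(-6, 1) = 1
n2-2 (Red): max(4, 2) = 4
n2 (Blue): min(1, 4) = 1
root (Red): max(4, 1) = 4
At root, Red picks n1 (highest: 4).
At n1, Blue picks n1-1 (lowest: 4).
At n1-1, Red picks n1-1-2 (highest: 4).
Terminal value 4.

root -> n1 -> n1-1 -> n1-1-2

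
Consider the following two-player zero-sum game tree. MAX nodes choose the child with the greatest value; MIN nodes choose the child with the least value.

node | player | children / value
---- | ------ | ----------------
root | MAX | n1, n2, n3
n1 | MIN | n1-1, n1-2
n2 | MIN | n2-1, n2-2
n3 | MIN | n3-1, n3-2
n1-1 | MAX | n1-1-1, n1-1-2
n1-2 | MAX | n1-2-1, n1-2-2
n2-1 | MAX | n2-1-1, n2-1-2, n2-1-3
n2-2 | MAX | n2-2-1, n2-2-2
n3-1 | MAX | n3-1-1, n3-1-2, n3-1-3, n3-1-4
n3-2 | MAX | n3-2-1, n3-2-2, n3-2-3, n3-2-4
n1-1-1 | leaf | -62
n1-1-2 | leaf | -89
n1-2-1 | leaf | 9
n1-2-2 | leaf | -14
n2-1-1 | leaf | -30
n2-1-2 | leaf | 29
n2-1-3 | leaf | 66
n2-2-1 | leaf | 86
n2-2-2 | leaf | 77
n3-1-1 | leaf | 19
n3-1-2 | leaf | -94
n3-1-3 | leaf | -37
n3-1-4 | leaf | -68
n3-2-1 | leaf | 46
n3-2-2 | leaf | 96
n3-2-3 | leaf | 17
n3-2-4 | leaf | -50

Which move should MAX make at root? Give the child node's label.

n2

n1-1 (MAX): max(-62, -89) = -62
n1-2 (MAX): max(9, -14) = 9
n1 (MIN): min(-62, 9) = -62
n2-1 (MAX): max(-30, 29, 66) = 66
n2-2 (MAX): max(86, 77) = 86
n2 (MIN): min(66, 86) = 66
n3-1 (MAX): max(19, -94, -37, -68) = 19
n3-2 (MAX): max(46, 96, 17, -50) = 96
n3 (MIN): min(19, 96) = 19
root (MAX): max(-62, 66, 19) = 66
MAX at root wants the highest of {n1=-62, n2=66, n3=19}, so chooses n2.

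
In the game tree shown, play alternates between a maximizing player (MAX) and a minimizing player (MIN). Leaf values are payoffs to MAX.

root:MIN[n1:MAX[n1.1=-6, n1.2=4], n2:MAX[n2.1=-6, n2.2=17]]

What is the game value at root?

n1 (MAX): max(-6, 4) = 4
n2 (MAX): max(-6, 17) = 17
root (MIN): min(4, 17) = 4

4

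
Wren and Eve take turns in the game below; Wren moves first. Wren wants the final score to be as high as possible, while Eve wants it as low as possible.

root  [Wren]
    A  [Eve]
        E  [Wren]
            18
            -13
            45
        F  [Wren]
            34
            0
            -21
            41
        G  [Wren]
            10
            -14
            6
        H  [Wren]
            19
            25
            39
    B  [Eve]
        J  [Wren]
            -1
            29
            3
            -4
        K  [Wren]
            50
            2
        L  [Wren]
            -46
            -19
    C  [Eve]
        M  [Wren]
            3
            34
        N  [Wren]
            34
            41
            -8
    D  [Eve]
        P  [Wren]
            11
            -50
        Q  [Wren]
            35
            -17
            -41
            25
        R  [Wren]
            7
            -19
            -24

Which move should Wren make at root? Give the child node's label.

C

E (Wren): max(18, -13, 45) = 45
F (Wren): max(34, 0, -21, 41) = 41
G (Wren): max(10, -14, 6) = 10
H (Wren): max(19, 25, 39) = 39
A (Eve): min(45, 41, 10, 39) = 10
J (Wren): max(-1, 29, 3, -4) = 29
K (Wren): max(50, 2) = 50
L (Wren): max(-46, -19) = -19
B (Eve): min(29, 50, -19) = -19
M (Wren): max(3, 34) = 34
N (Wren): max(34, 41, -8) = 41
C (Eve): min(34, 41) = 34
P (Wren): max(11, -50) = 11
Q (Wren): max(35, -17, -41, 25) = 35
R (Wren): max(7, -19, -24) = 7
D (Eve): min(11, 35, 7) = 7
root (Wren): max(10, -19, 34, 7) = 34
Wren at root wants the highest of {A=10, B=-19, C=34, D=7}, so chooses C.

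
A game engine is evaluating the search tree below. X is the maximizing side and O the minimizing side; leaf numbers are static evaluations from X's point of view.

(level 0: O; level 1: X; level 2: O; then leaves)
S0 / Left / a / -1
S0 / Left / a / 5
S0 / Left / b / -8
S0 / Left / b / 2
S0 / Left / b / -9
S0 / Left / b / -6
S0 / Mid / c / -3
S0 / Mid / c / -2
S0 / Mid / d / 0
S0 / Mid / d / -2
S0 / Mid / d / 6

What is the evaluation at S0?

a (O): min(-1, 5) = -1
b (O): min(-8, 2, -9, -6) = -9
Left (X): max(-1, -9) = -1
c (O): min(-3, -2) = -3
d (O): min(0, -2, 6) = -2
Mid (X): max(-3, -2) = -2
S0 (O): min(-1, -2) = -2

-2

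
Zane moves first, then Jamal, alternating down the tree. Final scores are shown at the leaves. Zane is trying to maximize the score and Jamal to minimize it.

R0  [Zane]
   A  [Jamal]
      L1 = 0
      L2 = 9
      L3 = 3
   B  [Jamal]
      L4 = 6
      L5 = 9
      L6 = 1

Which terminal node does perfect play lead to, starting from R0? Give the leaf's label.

A (Jamal): min(0, 9, 3) = 0
B (Jamal): min(6, 9, 1) = 1
R0 (Zane): max(0, 1) = 1
At R0, Zane picks B (highest: 1).
At B, Jamal picks L6 (lowest: 1).
Terminal value 1.

L6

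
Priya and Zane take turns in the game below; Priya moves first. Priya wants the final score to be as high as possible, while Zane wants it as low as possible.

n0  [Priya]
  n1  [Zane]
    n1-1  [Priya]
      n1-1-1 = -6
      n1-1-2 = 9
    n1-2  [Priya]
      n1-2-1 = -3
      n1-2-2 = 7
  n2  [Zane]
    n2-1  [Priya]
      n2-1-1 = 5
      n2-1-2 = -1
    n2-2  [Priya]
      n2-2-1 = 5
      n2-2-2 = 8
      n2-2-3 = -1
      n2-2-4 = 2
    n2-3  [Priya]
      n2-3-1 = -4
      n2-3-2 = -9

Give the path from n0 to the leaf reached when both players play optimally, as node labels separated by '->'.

n1-1 (Priya): max(-6, 9) = 9
n1-2 (Priya): max(-3, 7) = 7
n1 (Zane): min(9, 7) = 7
n2-1 (Priya): max(5, -1) = 5
n2-2 (Priya): max(5, 8, -1, 2) = 8
n2-3 (Priya): max(-4, -9) = -4
n2 (Zane): min(5, 8, -4) = -4
n0 (Priya): max(7, -4) = 7
At n0, Priya picks n1 (highest: 7).
At n1, Zane picks n1-2 (lowest: 7).
At n1-2, Priya picks n1-2-2 (highest: 7).
Terminal value 7.

n0 -> n1 -> n1-2 -> n1-2-2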